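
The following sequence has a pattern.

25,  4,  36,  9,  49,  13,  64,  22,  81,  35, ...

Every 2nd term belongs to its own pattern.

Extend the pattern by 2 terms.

100, 57

Positions 1, 3, 5, … form one subsequence and positions 2, 4, 6, … form another.
Stream A: 25, 36, 49, 64, 81. Perfect squares starting at 5².
Stream B: 4, 9, 13, 22, 35. A Fibonacci-like recurrence a_n = a_{n-1} + a_{n-2}.
The 11th slot belongs to stream A; its 6th term is 100.
Position 12 → stream B, term 6 = 57.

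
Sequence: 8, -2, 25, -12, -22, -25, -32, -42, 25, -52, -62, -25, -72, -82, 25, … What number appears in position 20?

Reading positions in blocks of 3 reveals the pattern AAB — 2 tracks woven together.
Track A: 8, -2, -12, -22, -32, -42, -52, -62, -72, -82 — arithmetic, step −10.
Track B: 25, -25, 25, -25, 25 — alternating ±25.
Position 20 → track A, term 14 = -122.

-122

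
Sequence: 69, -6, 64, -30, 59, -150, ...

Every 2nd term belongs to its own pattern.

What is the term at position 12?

The terms cycle through 2 interleaved subsequences.
Track A: 69, 64, 59. Linear: a_n = 74 − 5·n.
Track B: -6, -30, -150. Geometric, ×5 each step.
Position 12 → track B, term 6 = -18750.

-18750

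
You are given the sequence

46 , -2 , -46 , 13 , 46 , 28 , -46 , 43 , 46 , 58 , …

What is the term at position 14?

Split by position mod 2 into 2 tracks.
Track A: 46, -46, 46, -46, 46. Alternating ±46.
Track B: -2, 13, 28, 43, 58. Adding 15 each time.
Term 14 comes from track B (its 7th entry): 88.

88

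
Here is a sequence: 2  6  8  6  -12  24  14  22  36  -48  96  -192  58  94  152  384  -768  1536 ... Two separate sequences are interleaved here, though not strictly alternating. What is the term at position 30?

98304

Positions follow the repeating pattern AAABBB; grouping by letter gives 2 tracks.
Subsequence A: 2, 6, 8, 14, 22, 36, 58, 94, 152 (Fibonacci-style (each term is the sum of the two before it)).
Subsequence B: 6, -12, 24, -48, 96, -192, 384, -768, 1536 (geometric with ratio -2).
Position 30 falls in subsequence B as its term 15, giving 98304.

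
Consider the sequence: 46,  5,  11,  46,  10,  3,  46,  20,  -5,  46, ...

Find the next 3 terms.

Taking every 3rd term gives 3 separate tracks.
Stream A: 46, 46, 46, 46. The constant sequence 46.
Stream B: 5, 10, 20. Geometric, ×2 each step.
Stream C: 11, 3, -5. Linear: a_n = 19 − 8·n.
The 11th slot belongs to stream B; its 4th term is 40.
Position 12 → stream C, term 4 = -13.
Position 13 → stream A, term 5 = 46.

40, -13, 46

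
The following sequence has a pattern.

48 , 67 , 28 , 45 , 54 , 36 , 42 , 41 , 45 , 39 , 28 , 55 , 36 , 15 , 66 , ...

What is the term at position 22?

27

The terms cycle through 3 interleaved subsequences.
Stream A: 48, 45, 42, 39, 36 — linear: a_n = 51 − 3·n.
Stream B: 67, 54, 41, 28, 15 — arithmetic, step −13.
Stream C: 28, 36, 45, 55, 66 — the triangular numbers T_7, T_8, ….
The 22nd slot belongs to stream A; its 8th term is 27.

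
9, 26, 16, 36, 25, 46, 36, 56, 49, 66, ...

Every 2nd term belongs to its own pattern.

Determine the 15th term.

100

The terms cycle through 2 interleaved subsequences.
Track A = 9, 16, 25, 36, 49: perfect squares starting at 3².
Track B = 26, 36, 46, 56, 66: arithmetic with common difference +10.
Position 15 falls in track A as its term 8, giving 100.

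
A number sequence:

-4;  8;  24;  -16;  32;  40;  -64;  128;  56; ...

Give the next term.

Reading positions in blocks of 3 reveals the pattern AAB — 2 tracks woven together.
Subsequence A: -4, 8, -16, 32, -64, 128. Multiplying by -2 each time.
Subsequence B: 24, 40, 56. Linear: a_n = 8 + 16·n.
Position 10 falls in subsequence A as its term 7, giving -256.

-256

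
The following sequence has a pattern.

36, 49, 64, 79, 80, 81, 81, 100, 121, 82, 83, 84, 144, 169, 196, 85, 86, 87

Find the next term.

225

Reading positions in blocks of 6 reveals the pattern AAABBB — 2 tracks woven together.
Subsequence A: 36, 49, 64, 81, 100, 121, 144, 169, 196 — perfect squares starting at 6².
Subsequence B: 79, 80, 81, 82, 83, 84, 85, 86, 87 — arithmetic, step +1.
The 19th slot belongs to subsequence A; its 10th term is 225.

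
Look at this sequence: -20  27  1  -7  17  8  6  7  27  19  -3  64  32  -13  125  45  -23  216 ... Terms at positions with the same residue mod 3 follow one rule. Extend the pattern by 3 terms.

58, -33, 343

The terms cycle through 3 interleaved subsequences.
Subsequence A is -20, -7, 6, 19, 32, 45, which is linear: a_n = -33 + 13·n.
Subsequence B is 27, 17, 7, -3, -13, -23, which is arithmetic with common difference −10.
Subsequence C is 1, 8, 27, 64, 125, 216, which is perfect cubes starting at 1³.
Position 19 falls in subsequence A as its term 7, giving 58.
Position 20 falls in subsequence B as its term 7, giving -33.
Term 21 comes from subsequence C (its 7th entry): 343.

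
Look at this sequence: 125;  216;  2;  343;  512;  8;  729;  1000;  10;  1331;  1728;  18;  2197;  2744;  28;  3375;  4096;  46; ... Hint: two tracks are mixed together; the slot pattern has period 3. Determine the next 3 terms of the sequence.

4913, 5832, 74

Positions follow the repeating pattern AAB; grouping by letter gives 2 tracks.
Track A is 125, 216, 343, 512, 729, 1000, 1331, 1728, 2197, 2744, 3375, 4096, which is the cubes 5³, 6³, 7³, ….
Track B is 2, 8, 10, 18, 28, 46, which is Fibonacci-style (each term is the sum of the two before it).
Position 19 falls in track A as its term 13, giving 4913.
Position 20 falls in track A as its term 14, giving 5832.
Term 21 comes from track B (its 7th entry): 74.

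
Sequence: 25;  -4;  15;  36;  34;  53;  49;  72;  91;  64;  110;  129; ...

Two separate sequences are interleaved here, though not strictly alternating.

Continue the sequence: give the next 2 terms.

81, 148

Reading positions in blocks of 3 reveals the pattern ABB — 2 tracks woven together.
Track A = 25, 36, 49, 64: perfect squares starting at 5².
Track B = -4, 15, 34, 53, 72, 91, 110, 129: linear: a_n = -23 + 19·n.
Term 13 comes from track A (its 5th entry): 81.
Position 14 falls in track B as its term 9, giving 148.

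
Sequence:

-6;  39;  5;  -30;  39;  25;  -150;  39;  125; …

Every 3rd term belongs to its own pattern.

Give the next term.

-750

Split by position mod 3 into 3 tracks.
Track A: -6, -30, -150. Geometric with ratio 5.
Track B: 39, 39, 39. The constant sequence 39.
Track C: 5, 25, 125. Powers of 5.
The 10th slot belongs to track A; its 4th term is -750.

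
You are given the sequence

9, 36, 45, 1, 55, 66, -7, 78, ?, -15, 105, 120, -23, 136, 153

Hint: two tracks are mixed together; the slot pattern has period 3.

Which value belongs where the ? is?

91

The slot pattern repeats as ABB (period 3), so there are 2 interleaved tracks.
Subsequence A: 9, 1, -7, -15, -23 — linear: a_n = 17 − 8·n.
Subsequence B: 36, 45, 55, 66, 78, ?, 105, 120, 136, 153 — triangular numbers starting at T_8.
Filling subsequence B at index 6 by its rule yields 91.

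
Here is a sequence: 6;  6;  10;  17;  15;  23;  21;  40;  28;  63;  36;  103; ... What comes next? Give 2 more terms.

45, 166

Positions 1, 3, 5, … form one subsequence and positions 2, 4, 6, … form another.
Subsequence A: 6, 10, 15, 21, 28, 36. Triangular numbers starting at T_3.
Subsequence B: 6, 17, 23, 40, 63, 103. A Fibonacci-like recurrence a_n = a_{n-1} + a_{n-2}.
Position 13 → subsequence A, term 7 = 45.
Position 14 falls in subsequence B as its term 7, giving 166.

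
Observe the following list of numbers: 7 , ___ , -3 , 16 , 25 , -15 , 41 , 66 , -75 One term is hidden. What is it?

The slot pattern repeats as AAB (period 3), so there are 2 interleaved tracks.
Track A: 7, ?, 16, 25, 41, 66 (Fibonacci-style (each term is the sum of the two before it)).
Track B: -3, -15, -75 (geometric, ×5 each step).
Filling track A at index 2 by its rule yields 9.

9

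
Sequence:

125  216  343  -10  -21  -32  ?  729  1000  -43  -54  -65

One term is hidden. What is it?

The slot pattern repeats as AAABBB (period 6), so there are 2 interleaved tracks.
Track A: 125, 216, 343, ?, 729, 1000 (the cubes 5³, 6³, 7³, …).
Track B: -10, -21, -32, -43, -54, -65 (arithmetic with common difference −11).
The gap is track A's term 4; the rule gives 512.

512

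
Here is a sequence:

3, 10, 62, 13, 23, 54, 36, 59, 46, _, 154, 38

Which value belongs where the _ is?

Reading positions in blocks of 3 reveals the pattern AAB — 2 tracks woven together.
Subsequence A: 3, 10, 13, 23, 36, 59, ?, 154. Fibonacci-style (each term is the sum of the two before it).
Subsequence B: 62, 54, 46, 38. Arithmetic, step −8.
So the missing entry in subsequence A is 95.

95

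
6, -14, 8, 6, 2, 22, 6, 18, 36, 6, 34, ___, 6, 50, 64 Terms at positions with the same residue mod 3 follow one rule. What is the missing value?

50

Split by position mod 3 into 3 tracks.
Stream A = 6, 6, 6, 6, 6: always 6.
Stream B = -14, 2, 18, 34, 50: linear: a_n = -30 + 16·n.
Stream C = 8, 22, 36, ?, 64: arithmetic with common difference +14.
The gap is stream C's term 4; the rule gives 50.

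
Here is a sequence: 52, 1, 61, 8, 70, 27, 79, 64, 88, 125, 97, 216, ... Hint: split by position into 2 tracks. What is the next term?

106

Split by position mod 2 into 2 tracks.
Subsequence A: 52, 61, 70, 79, 88, 97. Adding 9 each time.
Subsequence B: 1, 8, 27, 64, 125, 216. The cubes 1³, 2³, 3³, ….
Position 13 falls in subsequence A as its term 7, giving 106.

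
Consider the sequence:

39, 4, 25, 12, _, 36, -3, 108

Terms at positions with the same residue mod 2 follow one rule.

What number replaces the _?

The terms cycle through 2 interleaved subsequences.
Track A: 39, 25, ?, -3 (subtracting 14 each time).
Track B: 4, 12, 36, 108 (multiplying by 3 each time).
Track A's pattern makes the blank 11.

11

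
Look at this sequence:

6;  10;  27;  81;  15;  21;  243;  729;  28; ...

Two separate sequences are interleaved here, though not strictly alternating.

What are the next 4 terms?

The slot pattern repeats as AABB (period 4), so there are 2 interleaved tracks.
Stream A: 6, 10, 15, 21, 28 (the triangular numbers T_3, T_4, …).
Stream B: 27, 81, 243, 729 (powers 3^3, 3^4, 3^5, …).
Position 10 → stream A, term 6 = 36.
The 11th slot belongs to stream B; its 5th term is 2187.
Term 12 comes from stream B (its 6th entry): 6561.
Term 13 comes from stream A (its 7th entry): 45.

36, 2187, 6561, 45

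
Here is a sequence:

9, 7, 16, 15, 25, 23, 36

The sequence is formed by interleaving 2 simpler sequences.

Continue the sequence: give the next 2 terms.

31, 49

Taking every 2nd term gives 2 separate tracks.
Track A is 9, 16, 25, 36, which is consecutive squares n² from n = 3.
Track B is 7, 15, 23, which is adding 8 each time.
Position 8 → track B, term 4 = 31.
Position 9 → track A, term 5 = 49.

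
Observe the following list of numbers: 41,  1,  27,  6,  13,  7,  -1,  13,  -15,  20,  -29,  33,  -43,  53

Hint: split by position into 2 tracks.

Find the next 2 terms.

-57, 86

Odd-indexed and even-indexed terms follow separate rules.
Track A is 41, 27, 13, -1, -15, -29, -43, which is arithmetic with common difference −14.
Track B is 1, 6, 7, 13, 20, 33, 53, which is Fibonacci-style (each term is the sum of the two before it).
The 15th slot belongs to track A; its 8th term is -57.
The 16th slot belongs to track B; its 8th term is 86.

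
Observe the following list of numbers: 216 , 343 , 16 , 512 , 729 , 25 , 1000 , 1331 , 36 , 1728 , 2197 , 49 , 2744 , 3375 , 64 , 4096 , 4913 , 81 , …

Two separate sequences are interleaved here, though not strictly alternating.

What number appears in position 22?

8000

Reading positions in blocks of 3 reveals the pattern AAB — 2 tracks woven together.
Track A: 216, 343, 512, 729, 1000, 1331, 1728, 2197, 2744, 3375, 4096, 4913. Perfect cubes starting at 6³.
Track B: 16, 25, 36, 49, 64, 81. Consecutive squares n² from n = 4.
Position 22 → track A, term 15 = 8000.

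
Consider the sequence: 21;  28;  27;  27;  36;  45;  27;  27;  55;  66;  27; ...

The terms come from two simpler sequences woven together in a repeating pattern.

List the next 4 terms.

Positions follow the repeating pattern AABB; grouping by letter gives 2 tracks.
Subsequence A: 21, 28, 36, 45, 55, 66. The triangular numbers T_6, T_7, ….
Subsequence B: 27, 27, 27, 27, 27. Always 27.
Position 12 → subsequence B, term 6 = 27.
Position 13 → subsequence A, term 7 = 78.
Position 14 → subsequence A, term 8 = 91.
Position 15 falls in subsequence B as its term 7, giving 27.

27, 78, 91, 27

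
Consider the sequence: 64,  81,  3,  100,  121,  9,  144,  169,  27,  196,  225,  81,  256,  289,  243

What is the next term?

324

Reading positions in blocks of 3 reveals the pattern AAB — 2 tracks woven together.
Track A is 64, 81, 100, 121, 144, 169, 196, 225, 256, 289, which is the squares 8², 9², 10², ….
Track B is 3, 9, 27, 81, 243, which is successive powers of 3.
Position 16 falls in track A as its term 11, giving 324.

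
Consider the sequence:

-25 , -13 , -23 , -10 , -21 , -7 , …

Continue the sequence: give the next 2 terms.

-19, -4

Positions 1, 3, 5, … form one subsequence and positions 2, 4, 6, … form another.
Track A: -25, -23, -21 (arithmetic with common difference +2).
Track B: -13, -10, -7 (adding 3 each time).
The 7th slot belongs to track A; its 4th term is -19.
Term 8 comes from track B (its 4th entry): -4.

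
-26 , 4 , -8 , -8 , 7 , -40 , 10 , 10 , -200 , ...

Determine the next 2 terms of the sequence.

28, 13

Read the sequence 3 terms at a time; column i is its own pattern.
Track A: -26, -8, 10 (arithmetic with common difference +18).
Track B: 4, 7, 10 (linear: a_n = 1 + 3·n).
Track C: -8, -40, -200 (geometric, ×5 each step).
Position 10 falls in track A as its term 4, giving 28.
Position 11 → track B, term 4 = 13.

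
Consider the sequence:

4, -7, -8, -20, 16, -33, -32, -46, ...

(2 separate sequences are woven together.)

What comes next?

Taking every 2nd term gives 2 separate tracks.
Track A: 4, -8, 16, -32. Geometric, ×-2 each step.
Track B: -7, -20, -33, -46. Arithmetic, step −13.
The 9th slot belongs to track A; its 5th term is 64.

64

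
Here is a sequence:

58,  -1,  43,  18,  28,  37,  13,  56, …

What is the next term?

Odd-indexed and even-indexed terms follow separate rules.
Stream A = 58, 43, 28, 13: arithmetic, step −15.
Stream B = -1, 18, 37, 56: linear: a_n = -20 + 19·n.
Position 9 falls in stream A as its term 5, giving -2.

-2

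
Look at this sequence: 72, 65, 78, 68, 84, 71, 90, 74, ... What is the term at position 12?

80

Taking every 2nd term gives 2 separate tracks.
Track A = 72, 78, 84, 90: arithmetic with common difference +6.
Track B = 65, 68, 71, 74: arithmetic, step +3.
The 12th slot belongs to track B; its 6th term is 80.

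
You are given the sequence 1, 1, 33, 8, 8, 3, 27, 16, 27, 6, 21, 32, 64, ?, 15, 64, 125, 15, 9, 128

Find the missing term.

10

The terms cycle through 4 interleaved subsequences.
Track A: 1, 8, 27, 64, 125 (consecutive cubes n³ from n = 1).
Track B: 1, 3, 6, ?, 15 (triangular numbers starting at T_1).
Track C: 33, 27, 21, 15, 9 (arithmetic with common difference −6).
Track D: 8, 16, 32, 64, 128 (powers of 2).
Track B's pattern makes the blank 10.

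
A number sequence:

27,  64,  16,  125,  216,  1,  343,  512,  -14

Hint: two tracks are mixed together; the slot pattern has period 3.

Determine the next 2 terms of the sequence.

729, 1000

Reading positions in blocks of 3 reveals the pattern AAB — 2 tracks woven together.
Track A: 27, 64, 125, 216, 343, 512 (the cubes 3³, 4³, 5³, …).
Track B: 16, 1, -14 (subtracting 15 each time).
Position 10 falls in track A as its term 7, giving 729.
Position 11 → track A, term 8 = 1000.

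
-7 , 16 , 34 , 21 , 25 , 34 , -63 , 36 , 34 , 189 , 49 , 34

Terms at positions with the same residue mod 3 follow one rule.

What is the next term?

-567

Split by position mod 3: positions 1, 4, 7, … form one track, and each other residue class forms its own.
Track A: -7, 21, -63, 189 — geometric with ratio -3.
Track B: 16, 25, 36, 49 — consecutive squares n² from n = 4.
Track C: 34, 34, 34, 34 — the constant sequence 34.
Term 13 comes from track A (its 5th entry): -567.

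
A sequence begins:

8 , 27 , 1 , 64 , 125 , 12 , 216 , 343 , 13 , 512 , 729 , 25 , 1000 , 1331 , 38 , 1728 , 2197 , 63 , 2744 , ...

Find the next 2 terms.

Reading positions in blocks of 3 reveals the pattern AAB — 2 tracks woven together.
Stream A: 8, 27, 64, 125, 216, 343, 512, 729, 1000, 1331, 1728, 2197, 2744 (the cubes 2³, 3³, 4³, …).
Stream B: 1, 12, 13, 25, 38, 63 (a Fibonacci-like recurrence a_n = a_{n-1} + a_{n-2}).
Position 20 → stream A, term 14 = 3375.
Position 21 → stream B, term 7 = 101.

3375, 101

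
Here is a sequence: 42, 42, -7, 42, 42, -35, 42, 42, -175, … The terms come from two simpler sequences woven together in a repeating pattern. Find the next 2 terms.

Reading positions in blocks of 3 reveals the pattern AAB — 2 tracks woven together.
Subsequence A: 42, 42, 42, 42, 42, 42. Constant 42.
Subsequence B: -7, -35, -175. Geometric, ×5 each step.
The 10th slot belongs to subsequence A; its 7th term is 42.
Position 11 → subsequence A, term 8 = 42.

42, 42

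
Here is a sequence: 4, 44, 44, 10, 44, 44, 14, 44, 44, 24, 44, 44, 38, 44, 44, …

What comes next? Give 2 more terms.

62, 44

The slot pattern repeats as ABB (period 3), so there are 2 interleaved tracks.
Subsequence A is 4, 10, 14, 24, 38, which is each term equals the sum of the previous two.
Subsequence B is 44, 44, 44, 44, 44, 44, 44, 44, 44, 44, which is constant 44.
Position 16 → subsequence A, term 6 = 62.
Term 17 comes from subsequence B (its 11th entry): 44.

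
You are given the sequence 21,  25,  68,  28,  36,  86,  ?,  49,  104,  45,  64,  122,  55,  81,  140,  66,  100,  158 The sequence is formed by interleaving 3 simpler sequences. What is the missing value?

Read the sequence 3 terms at a time; column i is its own pattern.
Track A = 21, 28, ?, 45, 55, 66: triangular numbers n(n+1)/2 for n = 6, 7, ….
Track B = 25, 36, 49, 64, 81, 100: consecutive squares n² from n = 5.
Track C = 68, 86, 104, 122, 140, 158: adding 18 each time.
Filling track A at index 3 by its rule yields 36.

36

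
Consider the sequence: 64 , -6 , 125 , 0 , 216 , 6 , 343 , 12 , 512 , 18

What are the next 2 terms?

Taking every 2nd term gives 2 separate tracks.
Stream A: 64, 125, 216, 343, 512. The cubes 4³, 5³, 6³, ….
Stream B: -6, 0, 6, 12, 18. Adding 6 each time.
Term 11 comes from stream A (its 6th entry): 729.
Position 12 falls in stream B as its term 6, giving 24.

729, 24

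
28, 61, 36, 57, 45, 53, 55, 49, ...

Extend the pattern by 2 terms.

Positions 1, 3, 5, … form one subsequence and positions 2, 4, 6, … form another.
Subsequence A: 28, 36, 45, 55. Triangular numbers starting at T_7.
Subsequence B: 61, 57, 53, 49. Arithmetic, step −4.
Position 9 falls in subsequence A as its term 5, giving 66.
The 10th slot belongs to subsequence B; its 5th term is 45.

66, 45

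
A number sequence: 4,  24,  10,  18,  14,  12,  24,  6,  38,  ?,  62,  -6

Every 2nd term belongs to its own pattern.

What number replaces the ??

Positions 1, 3, 5, … form one subsequence and positions 2, 4, 6, … form another.
Track A: 4, 10, 14, 24, 38, 62. Fibonacci-style (each term is the sum of the two before it).
Track B: 24, 18, 12, 6, ?, -6. Linear: a_n = 30 − 6·n.
Track B's pattern makes the blank 0.

0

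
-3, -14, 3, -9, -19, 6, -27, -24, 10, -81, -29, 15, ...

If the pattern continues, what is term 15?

21

Taking every 3rd term gives 3 separate tracks.
Track A: -3, -9, -27, -81. A geometric progression (common ratio 3).
Track B: -14, -19, -24, -29. Subtracting 5 each time.
Track C: 3, 6, 10, 15. Triangular numbers starting at T_2.
Position 15 → track C, term 5 = 21.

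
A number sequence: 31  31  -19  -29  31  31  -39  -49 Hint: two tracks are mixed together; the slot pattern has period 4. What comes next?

31

Reading positions in blocks of 4 reveals the pattern AABB — 2 tracks woven together.
Track A: 31, 31, 31, 31. Always 31.
Track B: -19, -29, -39, -49. Arithmetic with common difference −10.
The 9th slot belongs to track A; its 5th term is 31.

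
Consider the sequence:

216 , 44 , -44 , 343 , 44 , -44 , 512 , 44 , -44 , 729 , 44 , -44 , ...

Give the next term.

Positions follow the repeating pattern ABB; grouping by letter gives 2 tracks.
Track A: 216, 343, 512, 729 (the cubes 6³, 7³, 8³, …).
Track B: 44, -44, 44, -44, 44, -44, 44, -44 (oscillating between 44 and -44).
Position 13 falls in track A as its term 5, giving 1000.

1000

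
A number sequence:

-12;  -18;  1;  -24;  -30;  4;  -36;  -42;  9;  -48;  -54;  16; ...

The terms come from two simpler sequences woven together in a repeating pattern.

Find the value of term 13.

-60

Positions follow the repeating pattern AAB; grouping by letter gives 2 tracks.
Track A: -12, -18, -24, -30, -36, -42, -48, -54 — arithmetic with common difference −6.
Track B: 1, 4, 9, 16 — perfect squares starting at 1².
Term 13 comes from track A (its 9th entry): -60.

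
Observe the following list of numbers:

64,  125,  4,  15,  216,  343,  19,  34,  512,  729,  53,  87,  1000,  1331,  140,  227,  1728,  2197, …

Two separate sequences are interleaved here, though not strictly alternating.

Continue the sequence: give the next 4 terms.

367, 594, 2744, 3375

Positions follow the repeating pattern AABB; grouping by letter gives 2 tracks.
Track A is 64, 125, 216, 343, 512, 729, 1000, 1331, 1728, 2197, which is perfect cubes starting at 4³.
Track B is 4, 15, 19, 34, 53, 87, 140, 227, which is Fibonacci-style (each term is the sum of the two before it).
Term 19 comes from track B (its 9th entry): 367.
Position 20 → track B, term 10 = 594.
Position 21 → track A, term 11 = 2744.
The 22nd slot belongs to track A; its 12th term is 3375.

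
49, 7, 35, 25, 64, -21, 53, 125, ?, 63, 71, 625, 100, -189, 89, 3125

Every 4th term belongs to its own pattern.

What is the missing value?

Split by position mod 4: positions 1, 5, 9, … form one track, and each other residue class forms its own.
Track A: 49, 64, ?, 100 (perfect squares starting at 7²).
Track B: 7, -21, 63, -189 (multiplying by -3 each time).
Track C: 35, 53, 71, 89 (arithmetic with common difference +18).
Track D: 25, 125, 625, 3125 (successive powers of 5).
So the missing entry in track A is 81.

81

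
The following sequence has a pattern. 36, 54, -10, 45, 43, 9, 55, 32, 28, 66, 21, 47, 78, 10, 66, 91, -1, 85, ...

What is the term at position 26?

Read the sequence 3 terms at a time; column i is its own pattern.
Track A is 36, 45, 55, 66, 78, 91, which is triangular numbers n(n+1)/2 for n = 8, 9, ….
Track B is 54, 43, 32, 21, 10, -1, which is subtracting 11 each time.
Track C is -10, 9, 28, 47, 66, 85, which is adding 19 each time.
Term 26 comes from track B (its 9th entry): -34.

-34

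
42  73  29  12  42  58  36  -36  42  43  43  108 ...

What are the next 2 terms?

42, 28

Read the sequence 4 terms at a time; column i is its own pattern.
Track A: 42, 42, 42 (the constant sequence 42).
Track B: 73, 58, 43 (linear: a_n = 88 − 15·n).
Track C: 29, 36, 43 (adding 7 each time).
Track D: 12, -36, 108 (geometric with ratio -3).
Position 13 falls in track A as its term 4, giving 42.
Position 14 falls in track B as its term 4, giving 28.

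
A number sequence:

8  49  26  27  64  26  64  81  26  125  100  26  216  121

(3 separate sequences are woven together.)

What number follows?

26

Split by position mod 3 into 3 tracks.
Track A is 8, 27, 64, 125, 216, which is perfect cubes starting at 2³.
Track B is 49, 64, 81, 100, 121, which is the squares 7², 8², 9², ….
Track C is 26, 26, 26, 26, which is always 26.
Term 15 comes from track C (its 5th entry): 26.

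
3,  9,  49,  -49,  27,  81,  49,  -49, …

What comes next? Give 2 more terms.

243, 729

Positions follow the repeating pattern AABB; grouping by letter gives 2 tracks.
Subsequence A = 3, 9, 27, 81: successive powers of 3.
Subsequence B = 49, -49, 49, -49: alternating ±49.
The 9th slot belongs to subsequence A; its 5th term is 243.
Position 10 → subsequence A, term 6 = 729.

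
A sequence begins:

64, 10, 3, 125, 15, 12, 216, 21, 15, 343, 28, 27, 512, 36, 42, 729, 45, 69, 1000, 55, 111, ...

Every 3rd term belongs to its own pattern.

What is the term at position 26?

Split by position mod 3 into 3 tracks.
Subsequence A: 64, 125, 216, 343, 512, 729, 1000. The cubes 4³, 5³, 6³, ….
Subsequence B: 10, 15, 21, 28, 36, 45, 55. Triangular numbers n(n+1)/2 for n = 4, 5, ….
Subsequence C: 3, 12, 15, 27, 42, 69, 111. Fibonacci-style (each term is the sum of the two before it).
Position 26 falls in subsequence B as its term 9, giving 78.

78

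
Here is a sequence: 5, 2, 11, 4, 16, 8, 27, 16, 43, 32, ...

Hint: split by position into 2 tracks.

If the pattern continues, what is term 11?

The terms cycle through 2 interleaved subsequences.
Subsequence A = 5, 11, 16, 27, 43: a Fibonacci-like recurrence a_n = a_{n-1} + a_{n-2}.
Subsequence B = 2, 4, 8, 16, 32: successive powers of 2.
Term 11 comes from subsequence A (its 6th entry): 70.

70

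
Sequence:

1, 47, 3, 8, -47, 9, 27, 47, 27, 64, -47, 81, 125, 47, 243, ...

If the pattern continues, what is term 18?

Split by position mod 3 into 3 tracks.
Track A: 1, 8, 27, 64, 125 — perfect cubes starting at 1³.
Track B: 47, -47, 47, -47, 47 — oscillating between 47 and -47.
Track C: 3, 9, 27, 81, 243 — successive powers of 3.
The 18th slot belongs to track C; its 6th term is 729.

729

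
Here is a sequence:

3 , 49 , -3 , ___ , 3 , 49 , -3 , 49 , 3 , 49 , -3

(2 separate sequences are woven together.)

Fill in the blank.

49

Positions 1, 3, 5, … form one subsequence and positions 2, 4, 6, … form another.
Track A: 3, -3, 3, -3, 3, -3. The oscillation 3·(−1)^(n+1).
Track B: 49, ?, 49, 49, 49. The constant sequence 49.
Track B's pattern makes the blank 49.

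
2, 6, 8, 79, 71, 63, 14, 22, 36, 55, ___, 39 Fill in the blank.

47

The slot pattern repeats as AAABBB (period 6), so there are 2 interleaved tracks.
Subsequence A is 2, 6, 8, 14, 22, 36, which is each term equals the sum of the previous two.
Subsequence B is 79, 71, 63, 55, ?, 39, which is arithmetic with common difference −8.
Filling subsequence B at index 5 by its rule yields 47.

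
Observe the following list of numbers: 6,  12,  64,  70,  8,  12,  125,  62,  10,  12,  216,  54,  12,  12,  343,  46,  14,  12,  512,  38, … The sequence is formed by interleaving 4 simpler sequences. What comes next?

16

The terms cycle through 4 interleaved subsequences.
Stream A is 6, 8, 10, 12, 14, which is arithmetic, step +2.
Stream B is 12, 12, 12, 12, 12, which is constant 12.
Stream C is 64, 125, 216, 343, 512, which is consecutive cubes n³ from n = 4.
Stream D is 70, 62, 54, 46, 38, which is arithmetic with common difference −8.
The 21st slot belongs to stream A; its 6th term is 16.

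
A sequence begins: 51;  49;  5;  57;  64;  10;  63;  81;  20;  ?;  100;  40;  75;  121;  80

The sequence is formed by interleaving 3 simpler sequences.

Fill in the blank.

69

Taking every 3rd term gives 3 separate tracks.
Subsequence A: 51, 57, 63, ?, 75. Linear: a_n = 45 + 6·n.
Subsequence B: 49, 64, 81, 100, 121. The squares 7², 8², 9², ….
Subsequence C: 5, 10, 20, 40, 80. A geometric progression (common ratio 2).
So the missing entry in subsequence A is 69.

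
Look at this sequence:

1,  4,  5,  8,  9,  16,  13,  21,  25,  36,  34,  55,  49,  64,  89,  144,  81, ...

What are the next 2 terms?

100, 233

Reading positions in blocks of 4 reveals the pattern AABB — 2 tracks woven together.
Subsequence A is 1, 4, 9, 16, 25, 36, 49, 64, 81, which is consecutive squares n² from n = 1.
Subsequence B is 5, 8, 13, 21, 34, 55, 89, 144, which is a Fibonacci-like recurrence a_n = a_{n-1} + a_{n-2}.
Position 18 falls in subsequence A as its term 10, giving 100.
Position 19 → subsequence B, term 9 = 233.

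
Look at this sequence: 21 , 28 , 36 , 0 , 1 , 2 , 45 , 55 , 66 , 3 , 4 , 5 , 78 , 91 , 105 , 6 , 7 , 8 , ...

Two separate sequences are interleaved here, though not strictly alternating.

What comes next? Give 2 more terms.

Reading positions in blocks of 6 reveals the pattern AAABBB — 2 tracks woven together.
Track A: 21, 28, 36, 45, 55, 66, 78, 91, 105 — triangular numbers starting at T_6.
Track B: 0, 1, 2, 3, 4, 5, 6, 7, 8 — arithmetic, step +1.
Position 19 falls in track A as its term 10, giving 120.
Term 20 comes from track A (its 11th entry): 136.

120, 136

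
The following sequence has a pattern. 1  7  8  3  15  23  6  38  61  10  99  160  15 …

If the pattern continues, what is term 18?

1097

Reading positions in blocks of 3 reveals the pattern ABB — 2 tracks woven together.
Track A: 1, 3, 6, 10, 15 (the triangular numbers T_1, T_2, …).
Track B: 7, 8, 15, 23, 38, 61, 99, 160 (Fibonacci-style (each term is the sum of the two before it)).
The 18th slot belongs to track B; its 12th term is 1097.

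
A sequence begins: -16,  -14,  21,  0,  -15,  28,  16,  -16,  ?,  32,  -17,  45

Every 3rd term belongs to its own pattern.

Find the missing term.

Read the sequence 3 terms at a time; column i is its own pattern.
Track A: -16, 0, 16, 32 — arithmetic with common difference +16.
Track B: -14, -15, -16, -17 — linear: a_n = -13 − n.
Track C: 21, 28, ?, 45 — the triangular numbers T_6, T_7, ….
Track C's pattern makes the blank 36.

36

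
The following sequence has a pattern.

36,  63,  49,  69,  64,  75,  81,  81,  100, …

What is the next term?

The terms cycle through 2 interleaved subsequences.
Track A: 36, 49, 64, 81, 100 — perfect squares starting at 6².
Track B: 63, 69, 75, 81 — arithmetic, step +6.
The 10th slot belongs to track B; its 5th term is 87.

87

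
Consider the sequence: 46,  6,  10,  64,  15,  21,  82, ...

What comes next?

28

Reading positions in blocks of 3 reveals the pattern ABB — 2 tracks woven together.
Track A: 46, 64, 82 — adding 18 each time.
Track B: 6, 10, 15, 21 — the triangular numbers T_3, T_4, ….
Position 8 falls in track B as its term 5, giving 28.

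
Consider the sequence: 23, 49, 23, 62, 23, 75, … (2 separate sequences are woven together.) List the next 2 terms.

The terms cycle through 2 interleaved subsequences.
Subsequence A: 23, 23, 23 — always 23.
Subsequence B: 49, 62, 75 — arithmetic, step +13.
Term 7 comes from subsequence A (its 4th entry): 23.
Term 8 comes from subsequence B (its 4th entry): 88.

23, 88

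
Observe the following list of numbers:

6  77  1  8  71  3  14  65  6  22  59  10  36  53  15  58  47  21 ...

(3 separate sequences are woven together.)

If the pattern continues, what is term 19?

94

Read the sequence 3 terms at a time; column i is its own pattern.
Track A = 6, 8, 14, 22, 36, 58: a Fibonacci-like recurrence a_n = a_{n-1} + a_{n-2}.
Track B = 77, 71, 65, 59, 53, 47: arithmetic with common difference −6.
Track C = 1, 3, 6, 10, 15, 21: triangular numbers starting at T_1.
Term 19 comes from track A (its 7th entry): 94.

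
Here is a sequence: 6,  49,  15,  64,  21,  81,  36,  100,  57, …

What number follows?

Odd-indexed and even-indexed terms follow separate rules.
Track A is 6, 15, 21, 36, 57, which is Fibonacci-style (each term is the sum of the two before it).
Track B is 49, 64, 81, 100, which is consecutive squares n² from n = 7.
Position 10 falls in track B as its term 5, giving 121.

121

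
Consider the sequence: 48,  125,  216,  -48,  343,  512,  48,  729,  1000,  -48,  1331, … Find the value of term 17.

3375

Reading positions in blocks of 3 reveals the pattern ABB — 2 tracks woven together.
Track A = 48, -48, 48, -48: the oscillation 48·(−1)^(n+1).
Track B = 125, 216, 343, 512, 729, 1000, 1331: perfect cubes starting at 5³.
Term 17 comes from track B (its 11th entry): 3375.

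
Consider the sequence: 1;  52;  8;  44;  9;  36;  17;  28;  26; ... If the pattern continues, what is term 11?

Positions 1, 3, 5, … form one subsequence and positions 2, 4, 6, … form another.
Subsequence A: 1, 8, 9, 17, 26 — each term equals the sum of the previous two.
Subsequence B: 52, 44, 36, 28 — linear: a_n = 60 − 8·n.
Position 11 → subsequence A, term 6 = 43.

43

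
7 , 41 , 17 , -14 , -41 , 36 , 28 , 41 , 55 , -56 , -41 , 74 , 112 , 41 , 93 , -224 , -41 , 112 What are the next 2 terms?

Split by position mod 3 into 3 tracks.
Track A: 7, -14, 28, -56, 112, -224 — geometric with ratio -2.
Track B: 41, -41, 41, -41, 41, -41 — alternating ±41.
Track C: 17, 36, 55, 74, 93, 112 — linear: a_n = -2 + 19·n.
Position 19 → track A, term 7 = 448.
Position 20 falls in track B as its term 7, giving 41.

448, 41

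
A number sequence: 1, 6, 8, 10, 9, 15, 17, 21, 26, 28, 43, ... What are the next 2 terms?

36, 69

Odd-indexed and even-indexed terms follow separate rules.
Subsequence A: 1, 8, 9, 17, 26, 43. A Fibonacci-like recurrence a_n = a_{n-1} + a_{n-2}.
Subsequence B: 6, 10, 15, 21, 28. The triangular numbers T_3, T_4, ….
The 12th slot belongs to subsequence B; its 6th term is 36.
Term 13 comes from subsequence A (its 7th entry): 69.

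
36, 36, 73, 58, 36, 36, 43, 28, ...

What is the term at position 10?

Reading positions in blocks of 4 reveals the pattern AABB — 2 tracks woven together.
Track A is 36, 36, 36, 36, which is the constant sequence 36.
Track B is 73, 58, 43, 28, which is arithmetic, step −15.
Position 10 falls in track A as its term 6, giving 36.

36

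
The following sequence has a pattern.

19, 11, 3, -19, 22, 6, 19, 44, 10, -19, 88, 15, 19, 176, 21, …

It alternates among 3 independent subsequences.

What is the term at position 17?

Split by position mod 3: positions 1, 4, 7, … form one track, and each other residue class forms its own.
Track A: 19, -19, 19, -19, 19 — alternating ±19.
Track B: 11, 22, 44, 88, 176 — geometric, ×2 each step.
Track C: 3, 6, 10, 15, 21 — the triangular numbers T_2, T_3, ….
Term 17 comes from track B (its 6th entry): 352.

352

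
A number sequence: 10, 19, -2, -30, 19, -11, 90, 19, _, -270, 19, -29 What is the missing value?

-20

The terms cycle through 3 interleaved subsequences.
Track A: 10, -30, 90, -270 (a geometric progression (common ratio -3)).
Track B: 19, 19, 19, 19 (the constant sequence 19).
Track C: -2, -11, ?, -29 (linear: a_n = 7 − 9·n).
So the missing entry in track C is -20.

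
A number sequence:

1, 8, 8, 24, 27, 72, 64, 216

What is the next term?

Odd-indexed and even-indexed terms follow separate rules.
Track A is 1, 8, 27, 64, which is perfect cubes starting at 1³.
Track B is 8, 24, 72, 216, which is a geometric progression (common ratio 3).
Position 9 falls in track A as its term 5, giving 125.

125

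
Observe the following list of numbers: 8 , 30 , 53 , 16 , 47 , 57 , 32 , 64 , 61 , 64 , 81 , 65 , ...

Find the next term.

The terms cycle through 3 interleaved subsequences.
Stream A: 8, 16, 32, 64 (powers of 2).
Stream B: 30, 47, 64, 81 (arithmetic with common difference +17).
Stream C: 53, 57, 61, 65 (linear: a_n = 49 + 4·n).
Term 13 comes from stream A (its 5th entry): 128.

128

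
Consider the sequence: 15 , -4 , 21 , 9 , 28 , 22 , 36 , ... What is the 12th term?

61

Split by position mod 2 into 2 tracks.
Stream A: 15, 21, 28, 36 — triangular numbers starting at T_5.
Stream B: -4, 9, 22 — arithmetic with common difference +13.
Term 12 comes from stream B (its 6th entry): 61.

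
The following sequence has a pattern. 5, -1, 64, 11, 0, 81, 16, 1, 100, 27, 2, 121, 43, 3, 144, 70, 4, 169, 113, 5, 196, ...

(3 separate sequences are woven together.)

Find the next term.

Read the sequence 3 terms at a time; column i is its own pattern.
Track A: 5, 11, 16, 27, 43, 70, 113 (each term equals the sum of the previous two).
Track B: -1, 0, 1, 2, 3, 4, 5 (arithmetic with common difference +1).
Track C: 64, 81, 100, 121, 144, 169, 196 (the squares 8², 9², 10², …).
Position 22 falls in track A as its term 8, giving 183.

183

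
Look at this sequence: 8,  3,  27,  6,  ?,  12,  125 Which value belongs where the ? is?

64

Split by position mod 2 into 2 tracks.
Subsequence A: 8, 27, ?, 125. Consecutive cubes n³ from n = 2.
Subsequence B: 3, 6, 12. Multiplying by 2 each time.
Filling subsequence A at index 3 by its rule yields 64.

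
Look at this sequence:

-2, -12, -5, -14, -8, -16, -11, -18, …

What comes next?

-14

The terms cycle through 2 interleaved subsequences.
Track A: -2, -5, -8, -11 — subtracting 3 each time.
Track B: -12, -14, -16, -18 — linear: a_n = -10 − 2·n.
Term 9 comes from track A (its 5th entry): -14.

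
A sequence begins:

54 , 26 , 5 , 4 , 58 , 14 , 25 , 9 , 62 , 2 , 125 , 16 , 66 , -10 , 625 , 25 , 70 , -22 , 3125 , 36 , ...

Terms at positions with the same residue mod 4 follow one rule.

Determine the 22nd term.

Split by position mod 4 into 4 tracks.
Stream A: 54, 58, 62, 66, 70 — arithmetic with common difference +4.
Stream B: 26, 14, 2, -10, -22 — arithmetic, step −12.
Stream C: 5, 25, 125, 625, 3125 — powers 5^1, 5^2, 5^3, ….
Stream D: 4, 9, 16, 25, 36 — consecutive squares n² from n = 2.
Position 22 → stream B, term 6 = -34.

-34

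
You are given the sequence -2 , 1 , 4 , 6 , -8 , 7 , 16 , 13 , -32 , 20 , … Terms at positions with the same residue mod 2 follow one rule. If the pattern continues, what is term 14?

Odd-indexed and even-indexed terms follow separate rules.
Track A is -2, 4, -8, 16, -32, which is geometric with ratio -2.
Track B is 1, 6, 7, 13, 20, which is each term equals the sum of the previous two.
Position 14 falls in track B as its term 7, giving 53.

53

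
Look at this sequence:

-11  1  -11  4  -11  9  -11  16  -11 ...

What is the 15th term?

Split by position mod 2 into 2 tracks.
Subsequence A: -11, -11, -11, -11, -11. Constant -11.
Subsequence B: 1, 4, 9, 16. The squares 1², 2², 3², ….
Term 15 comes from subsequence A (its 8th entry): -11.

-11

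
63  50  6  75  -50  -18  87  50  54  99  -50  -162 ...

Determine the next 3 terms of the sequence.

111, 50, 486

Split by position mod 3 into 3 tracks.
Subsequence A: 63, 75, 87, 99. Arithmetic with common difference +12.
Subsequence B: 50, -50, 50, -50. The oscillation 50·(−1)^(n+1).
Subsequence C: 6, -18, 54, -162. Geometric with ratio -3.
Term 13 comes from subsequence A (its 5th entry): 111.
Position 14 → subsequence B, term 5 = 50.
Term 15 comes from subsequence C (its 5th entry): 486.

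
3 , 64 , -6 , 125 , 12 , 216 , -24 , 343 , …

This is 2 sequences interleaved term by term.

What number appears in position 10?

512

The terms cycle through 2 interleaved subsequences.
Subsequence A is 3, -6, 12, -24, which is a geometric progression (common ratio -2).
Subsequence B is 64, 125, 216, 343, which is consecutive cubes n³ from n = 4.
Position 10 → subsequence B, term 5 = 512.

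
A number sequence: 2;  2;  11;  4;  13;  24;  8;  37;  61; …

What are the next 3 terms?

16, 98, 159

Positions follow the repeating pattern ABB; grouping by letter gives 2 tracks.
Stream A: 2, 4, 8. Powers of 2.
Stream B: 2, 11, 13, 24, 37, 61. Fibonacci-style (each term is the sum of the two before it).
Term 10 comes from stream A (its 4th entry): 16.
Term 11 comes from stream B (its 7th entry): 98.
Term 12 comes from stream B (its 8th entry): 159.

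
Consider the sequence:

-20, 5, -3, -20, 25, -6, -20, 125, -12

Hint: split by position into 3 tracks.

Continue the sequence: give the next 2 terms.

Taking every 3rd term gives 3 separate tracks.
Stream A: -20, -20, -20. Constant -20.
Stream B: 5, 25, 125. Powers of 5.
Stream C: -3, -6, -12. Geometric, ×2 each step.
Term 10 comes from stream A (its 4th entry): -20.
Position 11 falls in stream B as its term 4, giving 625.

-20, 625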